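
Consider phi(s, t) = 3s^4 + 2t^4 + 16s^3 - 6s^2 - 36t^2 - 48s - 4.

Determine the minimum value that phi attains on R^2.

phi(s,t) separates as P(s) + Q(t) − 4, so its minimum is min P + min Q − 4.
P'(s) = 12(s - 1)(s + 1)(s + 4) vanishes at s ∈ {-4, -1, 1}; Q'(t) = 8t(t - 3)(t + 3) vanishes at t ∈ {-3, 0, 3}.
Local minima of P (where P''>0): P(-4)=-160, P(1)=-35. Local minima of Q: Q(-3)=-162, Q(3)=-162.
So the global minimum of phi is P(-4) + Q(-3) − 4 = -160 − 162 − 4 = -326, attained at (-4, -3).

-326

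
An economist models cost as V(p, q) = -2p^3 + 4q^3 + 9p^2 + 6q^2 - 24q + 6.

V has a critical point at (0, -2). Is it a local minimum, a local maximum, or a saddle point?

saddle point

The mixed partial ∂²V/∂p∂q is 0, so the Hessian at any point is diag(V_pp, V_qq) = diag(6(-2p + 3), 12(2q + 1)).
At (0, -2): H = diag(18, -36).
The eigenvalues have opposite signs, so H is indefinite: a saddle point.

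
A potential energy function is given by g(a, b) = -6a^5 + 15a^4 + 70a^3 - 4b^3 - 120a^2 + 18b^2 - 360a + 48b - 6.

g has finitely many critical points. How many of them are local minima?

2

g separates as a function of a plus a function of b, so ∇g=0 decouples.
∂g/∂a = -30(a - 3)(a - 2)(a + 1)(a + 2) = 0 at a ∈ {-2, -1, 2, 3}; ∂g/∂b = -12(b - 4)(b + 1) = 0 at b ∈ {-1, 4}.
The Hessian is diagonal: diag(g_aa, g_bb). Second derivatives: g_aa(-2)=600, g_aa(-1)=-360, g_aa(2)=360, g_aa(3)=-600; g_bb(-1)=60, g_bb(4)=-60.
Local minima occur where both diagonal entries positive: (-2, -1), (2, -1). Count: 2.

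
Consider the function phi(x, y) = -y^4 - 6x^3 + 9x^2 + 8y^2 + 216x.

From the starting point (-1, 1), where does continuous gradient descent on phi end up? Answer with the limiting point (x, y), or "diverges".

phi is separable, so gradient descent decouples: x follows -∂phi/∂x, y follows -∂phi/∂y.
∂phi/∂x = -18(x - 4)(x + 3); at x=-1 this is 180, so x decreases.
∂phi/∂y = -4y(y - 2)(y + 2); at y=1 this is 12, so y decreases.
x converges to its nearest critical value -3 (a local min of the x-part); y converges to 0. The iterate converges to (-3, 0).

(-3, 0)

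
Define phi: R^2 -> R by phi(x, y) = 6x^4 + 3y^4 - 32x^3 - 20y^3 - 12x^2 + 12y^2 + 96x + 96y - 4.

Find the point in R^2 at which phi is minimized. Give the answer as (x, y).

(4, -1)

phi(x,y) separates as P(x) + Q(y) − 4, so its minimum is min P + min Q − 4.
P'(x) = 24(x - 4)(x - 1)(x + 1) vanishes at x ∈ {-1, 1, 4}; Q'(y) = 12(y - 4)(y - 2)(y + 1) vanishes at y ∈ {-1, 2, 4}.
Local minima of P (where P''>0): P(-1)=-70, P(4)=-320. Local minima of Q: Q(-1)=-61, Q(4)=64.
So the global minimum of phi is P(4) + Q(-1) − 4 = -320 − 61 − 4 = -385, attained at (4, -1).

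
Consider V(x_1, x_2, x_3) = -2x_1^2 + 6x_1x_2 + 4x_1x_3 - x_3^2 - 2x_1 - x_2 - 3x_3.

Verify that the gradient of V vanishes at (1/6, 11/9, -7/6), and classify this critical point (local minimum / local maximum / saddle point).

saddle point

∇V = (-4x_1 + 6x_2 + 4x_3 - 2, 6x_1 - 1, 4x_1 - 2x_3 - 3); substituting (1/6, 11/9, -7/6) gives ∇V = (0, 0, 0), so (1/6, 11/9, -7/6) is indeed a critical point.
The Hessian is constant: H = [[-4, 6, 4], [6, 0, 0], [4, 0, -2]].
Leading principal minors: Δ₁ = -4, Δ₂ = -36, Δ₃ = 72.
The minors fit neither the all-positive nor the alternating-sign pattern, so H is indefinite: a saddle point.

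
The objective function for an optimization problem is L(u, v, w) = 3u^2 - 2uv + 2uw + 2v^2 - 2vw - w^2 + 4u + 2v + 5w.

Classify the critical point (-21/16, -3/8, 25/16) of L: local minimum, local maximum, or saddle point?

saddle point

The Hessian is constant: H = [[6, -2, 2], [-2, 4, -2], [2, -2, -2]].
Leading principal minors: Δ₁ = 6, Δ₂ = 20, Δ₃ = -64.
The minors fit neither the all-positive nor the alternating-sign pattern, so H is indefinite: a saddle point.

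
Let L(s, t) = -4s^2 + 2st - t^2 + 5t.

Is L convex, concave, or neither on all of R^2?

L is quadratic, so its Hessian is the constant matrix H = [[-8, 2], [2, -2]].
det(H) = 12, tr(H) = -10.
det(H) > 0 and tr(H) < 0, so H is negative definite everywhere: concave.

concave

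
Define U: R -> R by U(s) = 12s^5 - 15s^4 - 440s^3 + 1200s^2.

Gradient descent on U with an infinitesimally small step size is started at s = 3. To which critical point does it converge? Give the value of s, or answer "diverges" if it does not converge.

U'(s) = 60s(s - 4)(s - 2)(s + 5), so U'(3) = -1440.
Gradient descent moves in the -U' direction, i.e. s is increasing.
The nearest critical point in that direction is s = 4, where U'' = 4320 > 0 (a local minimum). The iterate converges there.

4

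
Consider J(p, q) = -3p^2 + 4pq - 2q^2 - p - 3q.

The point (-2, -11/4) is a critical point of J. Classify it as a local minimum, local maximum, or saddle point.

local maximum

The Hessian of J is constant: H = [[-6, 4], [4, -4]].
det(H) = (-6)·(-4) − 4² = 8.
det(H) > 0 and tr(H) = -10 < 0, so H is negative definite and the point is a local maximum.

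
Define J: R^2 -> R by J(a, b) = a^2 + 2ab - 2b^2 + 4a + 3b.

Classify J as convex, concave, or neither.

neither

J is quadratic, so its Hessian is the constant matrix H = [[2, 2], [2, -4]].
det(H) = -12, tr(H) = -2.
det(H) < 0, so H is indefinite: neither convex nor concave.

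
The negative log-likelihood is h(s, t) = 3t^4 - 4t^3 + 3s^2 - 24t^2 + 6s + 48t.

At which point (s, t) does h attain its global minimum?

h(s,t) separates as P(s) + Q(t), so its minimum is min P + min Q.
P'(s) = 6s + 6 vanishes at s ∈ {-1}; Q'(t) = 12(t - 2)(t - 1)(t + 2) vanishes at t ∈ {-2, 1, 2}.
Local minima of P (where P''>0): P(-1)=-3. Local minima of Q: Q(-2)=-112, Q(2)=16.
So the global minimum of h is P(-1) + Q(-2) = -3 − 112 = -115, attained at (-1, -2).

(-1, -2)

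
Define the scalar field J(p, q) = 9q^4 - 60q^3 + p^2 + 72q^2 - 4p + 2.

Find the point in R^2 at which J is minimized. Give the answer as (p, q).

(2, 4)

J(p,q) separates as A(p) + B(q) + 2, so its minimum is min A + min B + 2.
A'(p) = 2p - 4 vanishes at p ∈ {2}; B'(q) = 36q(q - 4)(q - 1) vanishes at q ∈ {0, 1, 4}.
Local minima of A (where A''>0): A(2)=-4. Local minima of B: B(0)=0, B(4)=-384.
So the global minimum of J is A(2) + B(4) + 2 = -4 − 384 + 2 = -386, attained at (2, 4).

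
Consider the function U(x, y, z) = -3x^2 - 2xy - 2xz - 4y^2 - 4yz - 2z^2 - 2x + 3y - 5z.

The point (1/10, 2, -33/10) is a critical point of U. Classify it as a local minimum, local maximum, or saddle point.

The Hessian is constant: H = [[-6, -2, -2], [-2, -8, -4], [-2, -4, -4]].
Leading principal minors: Δ₁ = -6, Δ₂ = 44, Δ₃ = -80.
The minors alternate sign starting negative (−, +, −), so H is negative definite: a local maximum.

local maximum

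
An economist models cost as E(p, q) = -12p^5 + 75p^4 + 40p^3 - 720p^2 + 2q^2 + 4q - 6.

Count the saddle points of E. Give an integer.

2

E separates as a function of p plus a function of q, so ∇E=0 decouples.
∂E/∂p = -60p(p - 4)(p - 3)(p + 2) = 0 at p ∈ {-2, 0, 3, 4}; ∂E/∂q = 4(q + 1) = 0 at q ∈ {-1}.
The Hessian is diagonal: diag(E_pp, E_qq). Second derivatives: E_pp(-2)=3600, E_pp(0)=-1440, E_pp(3)=900, E_pp(4)=-1440; E_qq(-1)=4.
Saddle points occur where the two diagonal entries have opposite signs: (0, -1), (4, -1). Count: 2.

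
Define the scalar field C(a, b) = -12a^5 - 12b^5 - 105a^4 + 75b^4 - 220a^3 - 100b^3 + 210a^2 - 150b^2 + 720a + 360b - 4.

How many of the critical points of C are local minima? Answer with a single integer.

C separates as a function of a plus a function of b, so ∇C=0 decouples.
∂C/∂a = -60(a - 1)(a + 1)(a + 3)(a + 4) = 0 at a ∈ {-4, -3, -1, 1}; ∂C/∂b = -60(b - 3)(b - 2)(b - 1)(b + 1) = 0 at b ∈ {-1, 1, 2, 3}.
The Hessian is diagonal: diag(C_aa, C_bb). Second derivatives: C_aa(-4)=900, C_aa(-3)=-480, C_aa(-1)=720, C_aa(1)=-2400; C_bb(-1)=1440, C_bb(1)=-240, C_bb(2)=180, C_bb(3)=-480.
Local minima occur where both diagonal entries positive: (-4, -1), (-4, 2), (-1, -1), (-1, 2). Count: 4.

4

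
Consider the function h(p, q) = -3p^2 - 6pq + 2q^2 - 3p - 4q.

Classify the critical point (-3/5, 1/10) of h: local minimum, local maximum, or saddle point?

The Hessian of h is constant: H = [[-6, -6], [-6, 4]].
det(H) = (-6)·4 − (-6)² = -60.
Since det(H) < 0, H is indefinite and the critical point is a saddle point.

saddle point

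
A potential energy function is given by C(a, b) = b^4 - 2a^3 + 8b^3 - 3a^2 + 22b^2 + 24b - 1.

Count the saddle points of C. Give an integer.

3

C separates as a function of a plus a function of b, so ∇C=0 decouples.
∂C/∂a = -6a(a + 1) = 0 at a ∈ {-1, 0}; ∂C/∂b = 4(b + 1)(b + 2)(b + 3) = 0 at b ∈ {-3, -2, -1}.
The Hessian is diagonal: diag(C_aa, C_bb). Second derivatives: C_aa(-1)=6, C_aa(0)=-6; C_bb(-3)=8, C_bb(-2)=-4, C_bb(-1)=8.
Saddle points occur where the two diagonal entries have opposite signs: (-1, -2), (0, -3), (0, -1). Count: 3.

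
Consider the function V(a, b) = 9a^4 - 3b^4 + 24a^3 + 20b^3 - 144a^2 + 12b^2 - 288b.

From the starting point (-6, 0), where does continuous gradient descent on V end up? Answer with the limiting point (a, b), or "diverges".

(-4, 3)

V is separable, so gradient descent decouples: a follows -∂V/∂a, b follows -∂V/∂b.
∂V/∂a = 36a(a - 2)(a + 4); at a=-6 this is -3456, so a increases.
∂V/∂b = -12(b - 4)(b - 3)(b + 2); at b=0 this is -288, so b increases.
a converges to its nearest critical value -4 (a local min of the a-part); b converges to 3. The iterate converges to (-4, 3).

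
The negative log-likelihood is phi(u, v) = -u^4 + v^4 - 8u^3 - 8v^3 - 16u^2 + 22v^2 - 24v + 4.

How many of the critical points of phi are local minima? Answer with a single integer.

phi separates as a function of u plus a function of v, so ∇phi=0 decouples.
∂phi/∂u = -4u(u + 2)(u + 4) = 0 at u ∈ {-4, -2, 0}; ∂phi/∂v = 4(v - 3)(v - 2)(v - 1) = 0 at v ∈ {1, 2, 3}.
The Hessian is diagonal: diag(phi_uu, phi_vv). Second derivatives: phi_uu(-4)=-32, phi_uu(-2)=16, phi_uu(0)=-32; phi_vv(1)=8, phi_vv(2)=-4, phi_vv(3)=8.
Local minima occur where both diagonal entries positive: (-2, 1), (-2, 3). Count: 2.

2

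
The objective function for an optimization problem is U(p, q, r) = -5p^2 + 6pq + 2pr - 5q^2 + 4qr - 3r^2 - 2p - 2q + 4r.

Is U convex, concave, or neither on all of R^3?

concave

U is quadratic, so its Hessian is the constant matrix H = [[-10, 6, 2], [6, -10, 4], [2, 4, -6]].
Leading principal minors: -10, 64, -88.
Signs alternate −, +, − ⇒ H ≺ 0 ⇒ concave.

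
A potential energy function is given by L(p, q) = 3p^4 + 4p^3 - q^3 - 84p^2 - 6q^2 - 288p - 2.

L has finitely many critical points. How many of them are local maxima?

L separates as a function of p plus a function of q, so ∇L=0 decouples.
∂L/∂p = 12(p - 4)(p + 2)(p + 3) = 0 at p ∈ {-3, -2, 4}; ∂L/∂q = -3q(q + 4) = 0 at q ∈ {-4, 0}.
The Hessian is diagonal: diag(L_pp, L_qq). Second derivatives: L_pp(-3)=84, L_pp(-2)=-72, L_pp(4)=504; L_qq(-4)=12, L_qq(0)=-12.
Local maxima occur where both diagonal entries negative: (-2, 0). Count: 1.

1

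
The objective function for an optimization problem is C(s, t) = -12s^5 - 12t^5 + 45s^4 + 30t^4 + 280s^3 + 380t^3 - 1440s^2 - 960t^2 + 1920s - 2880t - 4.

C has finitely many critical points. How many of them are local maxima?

C separates as a function of s plus a function of t, so ∇C=0 decouples.
∂C/∂s = -60(s - 4)(s - 2)(s - 1)(s + 4) = 0 at s ∈ {-4, 1, 2, 4}; ∂C/∂t = -60(t - 4)(t - 3)(t + 1)(t + 4) = 0 at t ∈ {-4, -1, 3, 4}.
The Hessian is diagonal: diag(C_ss, C_tt). Second derivatives: C_ss(-4)=14400, C_ss(1)=-900, C_ss(2)=720, C_ss(4)=-2880; C_tt(-4)=10080, C_tt(-1)=-3600, C_tt(3)=1680, C_tt(4)=-2400.
Local maxima occur where both diagonal entries negative: (1, -1), (1, 4), (4, -1), (4, 4). Count: 4.

4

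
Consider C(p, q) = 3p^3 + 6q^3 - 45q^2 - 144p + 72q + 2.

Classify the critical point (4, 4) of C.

The mixed partial ∂²C/∂p∂q is 0, so the Hessian at any point is diag(C_pp, C_qq) = diag(18p, 18(2q - 5)).
At (4, 4): H = diag(72, 54).
Both eigenvalues are positive, so H is positive definite: a local minimum.

local minimum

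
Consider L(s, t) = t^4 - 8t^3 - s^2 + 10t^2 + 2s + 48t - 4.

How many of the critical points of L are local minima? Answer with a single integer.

L separates as a function of s plus a function of t, so ∇L=0 decouples.
∂L/∂s = -2(s - 1) = 0 at s ∈ {1}; ∂L/∂t = 4(t - 4)(t - 3)(t + 1) = 0 at t ∈ {-1, 3, 4}.
The Hessian is diagonal: diag(L_ss, L_tt). Second derivatives: L_ss(1)=-2; L_tt(-1)=80, L_tt(3)=-16, L_tt(4)=20.
Local minima occur where both diagonal entries positive: none. Count: 0.

0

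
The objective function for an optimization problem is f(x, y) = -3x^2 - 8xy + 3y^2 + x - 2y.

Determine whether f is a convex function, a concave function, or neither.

f is quadratic, so its Hessian is the constant matrix H = [[-6, -8], [-8, 6]].
det(H) = -100, tr(H) = 0.
det(H) < 0, so H is indefinite: neither convex nor concave.

neither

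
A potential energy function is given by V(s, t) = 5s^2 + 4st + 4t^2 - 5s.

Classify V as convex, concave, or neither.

convex

V is quadratic, so its Hessian is the constant matrix H = [[10, 4], [4, 8]].
det(H) = 64, tr(H) = 18.
det(H) > 0 and tr(H) > 0, so H is positive definite everywhere: convex.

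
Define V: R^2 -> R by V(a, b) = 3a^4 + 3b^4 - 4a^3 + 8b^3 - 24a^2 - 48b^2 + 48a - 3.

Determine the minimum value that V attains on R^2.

V(a,b) separates as P(a) + Q(b) − 3, so its minimum is min P + min Q − 3.
P'(a) = 12(a - 2)(a - 1)(a + 2) vanishes at a ∈ {-2, 1, 2}; Q'(b) = 12b(b - 2)(b + 4) vanishes at b ∈ {-4, 0, 2}.
Local minima of P (where P''>0): P(-2)=-112, P(2)=16. Local minima of Q: Q(-4)=-512, Q(2)=-80.
So the global minimum of V is P(-2) + Q(-4) − 3 = -112 − 512 − 3 = -627, attained at (-2, -4).

-627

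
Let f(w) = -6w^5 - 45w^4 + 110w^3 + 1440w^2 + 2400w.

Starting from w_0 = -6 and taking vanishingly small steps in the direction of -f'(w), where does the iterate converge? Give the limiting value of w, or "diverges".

f'(w) = -30(w - 4)(w + 1)(w + 4)(w + 5), so f'(-6) = -3000.
Gradient descent moves in the -f' direction, i.e. w is increasing.
The nearest critical point in that direction is w = -5, where f'' = 1080 > 0 (a local minimum). The iterate converges there.

-5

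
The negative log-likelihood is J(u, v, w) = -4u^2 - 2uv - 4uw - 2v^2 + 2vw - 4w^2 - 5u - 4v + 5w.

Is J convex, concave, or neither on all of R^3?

J is quadratic, so its Hessian is the constant matrix H = [[-8, -2, -4], [-2, -4, 2], [-4, 2, -8]].
Leading principal minors: -8, 28, -96.
Signs alternate −, +, − ⇒ H ≺ 0 ⇒ concave.

concave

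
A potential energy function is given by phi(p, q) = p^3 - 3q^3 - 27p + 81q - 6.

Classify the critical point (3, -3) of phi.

The mixed partial ∂²phi/∂p∂q is 0, so the Hessian at any point is diag(phi_pp, phi_qq) = diag(6p, -18q).
At (3, -3): H = diag(18, 54).
Both eigenvalues are positive, so H is positive definite: a local minimum.

local minimum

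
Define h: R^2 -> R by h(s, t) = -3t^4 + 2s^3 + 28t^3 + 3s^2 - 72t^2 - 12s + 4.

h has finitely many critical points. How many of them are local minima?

h separates as a function of s plus a function of t, so ∇h=0 decouples.
∂h/∂s = 6(s - 1)(s + 2) = 0 at s ∈ {-2, 1}; ∂h/∂t = -12t(t - 4)(t - 3) = 0 at t ∈ {0, 3, 4}.
The Hessian is diagonal: diag(h_ss, h_tt). Second derivatives: h_ss(-2)=-18, h_ss(1)=18; h_tt(0)=-144, h_tt(3)=36, h_tt(4)=-48.
Local minima occur where both diagonal entries positive: (1, 3). Count: 1.

1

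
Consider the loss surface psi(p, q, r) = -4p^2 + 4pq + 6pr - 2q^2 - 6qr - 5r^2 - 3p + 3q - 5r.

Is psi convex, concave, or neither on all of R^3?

concave

psi is quadratic, so its Hessian is the constant matrix H = [[-8, 4, 6], [4, -4, -6], [6, -6, -10]].
Leading principal minors: -8, 16, -16.
Signs alternate −, +, − ⇒ H ≺ 0 ⇒ concave.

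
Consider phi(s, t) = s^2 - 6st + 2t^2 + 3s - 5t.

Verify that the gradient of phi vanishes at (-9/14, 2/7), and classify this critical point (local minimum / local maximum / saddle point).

saddle point

∇phi = (2s - 6t + 3, -6s + 4t - 5); substituting (-9/14, 2/7) gives ∇phi = (0, 0), so (-9/14, 2/7) is indeed a critical point.
The Hessian of phi is constant: H = [[2, -6], [-6, 4]].
det(H) = 2·4 − (-6)² = -28.
Since det(H) < 0, H is indefinite and the critical point is a saddle point.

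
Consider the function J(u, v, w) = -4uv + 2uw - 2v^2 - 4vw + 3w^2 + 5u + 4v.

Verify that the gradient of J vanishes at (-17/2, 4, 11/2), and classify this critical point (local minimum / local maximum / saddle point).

saddle point

∇J = (-4v + 2w + 5, -4u - 4v - 4w + 4, 2u - 4v + 6w); substituting (-17/2, 4, 11/2) gives ∇J = (0, 0, 0), so (-17/2, 4, 11/2) is indeed a critical point.
The Hessian is constant: H = [[0, -4, 2], [-4, -4, -4], [2, -4, 6]].
Leading principal minors: Δ₁ = 0, Δ₂ = -16, Δ₃ = -16.
The minors fit neither the all-positive nor the alternating-sign pattern, so H is indefinite: a saddle point.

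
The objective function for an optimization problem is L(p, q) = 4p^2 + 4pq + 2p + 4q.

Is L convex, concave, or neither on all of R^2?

neither

L is quadratic, so its Hessian is the constant matrix H = [[8, 4], [4, 0]].
det(H) = -16, tr(H) = 8.
det(H) < 0, so H is indefinite: neither convex nor concave.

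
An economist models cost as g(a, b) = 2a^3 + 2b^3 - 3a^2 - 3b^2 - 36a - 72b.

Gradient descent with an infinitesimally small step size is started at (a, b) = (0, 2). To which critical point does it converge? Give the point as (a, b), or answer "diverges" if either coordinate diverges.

(3, 4)

g is separable, so gradient descent decouples: a follows -∂g/∂a, b follows -∂g/∂b.
∂g/∂a = 6(a - 3)(a + 2); at a=0 this is -36, so a increases.
∂g/∂b = 6(b - 4)(b + 3); at b=2 this is -60, so b increases.
a converges to its nearest critical value 3 (a local min of the a-part); b converges to 4. The iterate converges to (3, 4).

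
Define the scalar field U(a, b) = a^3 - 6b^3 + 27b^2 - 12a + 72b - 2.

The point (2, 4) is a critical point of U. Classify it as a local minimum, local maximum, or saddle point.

The mixed partial ∂²U/∂a∂b is 0, so the Hessian at any point is diag(U_aa, U_bb) = diag(6a, 18(-2b + 3)).
At (2, 4): H = diag(12, -90).
The eigenvalues have opposite signs, so H is indefinite: a saddle point.

saddle point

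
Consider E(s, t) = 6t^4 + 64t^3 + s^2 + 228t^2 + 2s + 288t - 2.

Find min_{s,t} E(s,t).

E(s,t) separates as P(s) + Q(t) − 2, so its minimum is min P + min Q − 2.
P'(s) = 2s + 2 vanishes at s ∈ {-1}; Q'(t) = 24(t + 1)(t + 3)(t + 4) vanishes at t ∈ {-4, -3, -1}.
Local minima of P (where P''>0): P(-1)=-1. Local minima of Q: Q(-4)=-64, Q(-1)=-118.
So the global minimum of E is P(-1) + Q(-1) − 2 = -1 − 118 − 2 = -121, attained at (-1, -1).

-121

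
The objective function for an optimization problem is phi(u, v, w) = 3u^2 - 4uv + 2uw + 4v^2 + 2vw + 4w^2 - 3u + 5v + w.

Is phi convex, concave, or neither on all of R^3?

phi is quadratic, so its Hessian is the constant matrix H = [[6, -4, 2], [-4, 8, 2], [2, 2, 8]].
Leading principal minors: 6, 32, 168.
All positive ⇒ H ≻ 0 ⇒ convex.

convex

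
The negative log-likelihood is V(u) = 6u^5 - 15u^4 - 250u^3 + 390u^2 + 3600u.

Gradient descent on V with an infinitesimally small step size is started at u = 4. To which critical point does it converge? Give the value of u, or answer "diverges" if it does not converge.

5

V'(u) = 30(u - 5)(u - 3)(u + 2)(u + 4), so V'(4) = -1440.
Gradient descent moves in the -V' direction, i.e. u is increasing.
The nearest critical point in that direction is u = 5, where V'' = 3780 > 0 (a local minimum). The iterate converges there.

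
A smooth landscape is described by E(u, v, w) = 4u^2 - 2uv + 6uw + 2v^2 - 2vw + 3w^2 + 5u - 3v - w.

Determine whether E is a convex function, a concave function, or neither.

convex

E is quadratic, so its Hessian is the constant matrix H = [[8, -2, 6], [-2, 4, -2], [6, -2, 6]].
Leading principal minors: 8, 28, 40.
All positive ⇒ H ≻ 0 ⇒ convex.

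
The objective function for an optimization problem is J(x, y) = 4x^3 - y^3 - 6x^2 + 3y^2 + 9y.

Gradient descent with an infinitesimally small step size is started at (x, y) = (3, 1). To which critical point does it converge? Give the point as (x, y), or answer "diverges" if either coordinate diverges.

(1, -1)

J is separable, so gradient descent decouples: x follows -∂J/∂x, y follows -∂J/∂y.
∂J/∂x = 12x(x - 1); at x=3 this is 72, so x decreases.
∂J/∂y = -3(y - 3)(y + 1); at y=1 this is 12, so y decreases.
x converges to its nearest critical value 1 (a local min of the x-part); y converges to -1. The iterate converges to (1, -1).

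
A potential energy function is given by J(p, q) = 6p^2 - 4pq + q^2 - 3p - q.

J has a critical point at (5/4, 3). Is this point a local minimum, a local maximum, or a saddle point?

local minimum

The Hessian of J is constant: H = [[12, -4], [-4, 2]].
det(H) = 12·2 − (-4)² = 8.
det(H) > 0 and tr(H) = 14 > 0, so H is positive definite and the point is a local minimum.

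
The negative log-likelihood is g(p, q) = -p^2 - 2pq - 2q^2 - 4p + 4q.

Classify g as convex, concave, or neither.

concave

g is quadratic, so its Hessian is the constant matrix H = [[-2, -2], [-2, -4]].
det(H) = 4, tr(H) = -6.
det(H) > 0 and tr(H) < 0, so H is negative definite everywhere: concave.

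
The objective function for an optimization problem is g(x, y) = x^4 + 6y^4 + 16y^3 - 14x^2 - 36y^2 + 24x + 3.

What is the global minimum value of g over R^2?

-384

g(x,y) separates as P(x) + Q(y) + 3, so its minimum is min P + min Q + 3.
P'(x) = 4(x - 2)(x - 1)(x + 3) vanishes at x ∈ {-3, 1, 2}; Q'(y) = 24y(y - 1)(y + 3) vanishes at y ∈ {-3, 0, 1}.
Local minima of P (where P''>0): P(-3)=-117, P(2)=8. Local minima of Q: Q(-3)=-270, Q(1)=-14.
So the global minimum of g is P(-3) + Q(-3) + 3 = -117 − 270 + 3 = -384, attained at (-3, -3).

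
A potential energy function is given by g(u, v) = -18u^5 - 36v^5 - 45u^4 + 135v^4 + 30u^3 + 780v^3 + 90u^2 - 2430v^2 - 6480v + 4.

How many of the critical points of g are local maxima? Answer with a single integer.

4

g separates as a function of u plus a function of v, so ∇g=0 decouples.
∂g/∂u = -90u(u - 1)(u + 1)(u + 2) = 0 at u ∈ {-2, -1, 0, 1}; ∂g/∂v = -180(v - 4)(v - 3)(v + 1)(v + 3) = 0 at v ∈ {-3, -1, 3, 4}.
The Hessian is diagonal: diag(g_uu, g_vv). Second derivatives: g_uu(-2)=540, g_uu(-1)=-180, g_uu(0)=180, g_uu(1)=-540; g_vv(-3)=15120, g_vv(-1)=-7200, g_vv(3)=4320, g_vv(4)=-6300.
Local maxima occur where both diagonal entries negative: (-1, -1), (-1, 4), (1, -1), (1, 4). Count: 4.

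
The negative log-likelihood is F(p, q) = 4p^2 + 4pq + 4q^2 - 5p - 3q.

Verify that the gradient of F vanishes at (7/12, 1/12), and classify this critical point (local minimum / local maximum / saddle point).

∇F = (8p + 4q - 5, 4p + 8q - 3); substituting (7/12, 1/12) gives ∇F = (0, 0), so (7/12, 1/12) is indeed a critical point.
The Hessian of F is constant: H = [[8, 4], [4, 8]].
det(H) = 8·8 − 4² = 48.
det(H) > 0 and tr(H) = 16 > 0, so H is positive definite and the point is a local minimum.

local minimum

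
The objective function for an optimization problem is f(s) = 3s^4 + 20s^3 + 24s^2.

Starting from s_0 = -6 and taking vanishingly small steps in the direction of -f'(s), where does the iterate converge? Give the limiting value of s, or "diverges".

f'(s) = 12s(s + 1)(s + 4), so f'(-6) = -720.
Gradient descent moves in the -f' direction, i.e. s is increasing.
The nearest critical point in that direction is s = -4, where f'' = 144 > 0 (a local minimum). The iterate converges there.

-4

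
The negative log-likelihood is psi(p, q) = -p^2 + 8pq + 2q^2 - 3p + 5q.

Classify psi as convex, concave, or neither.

psi is quadratic, so its Hessian is the constant matrix H = [[-2, 8], [8, 4]].
det(H) = -72, tr(H) = 2.
det(H) < 0, so H is indefinite: neither convex nor concave.

neither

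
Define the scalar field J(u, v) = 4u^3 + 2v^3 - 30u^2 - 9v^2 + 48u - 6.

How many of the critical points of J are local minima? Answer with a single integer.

1

J separates as a function of u plus a function of v, so ∇J=0 decouples.
∂J/∂u = 12(u - 4)(u - 1) = 0 at u ∈ {1, 4}; ∂J/∂v = 6v(v - 3) = 0 at v ∈ {0, 3}.
The Hessian is diagonal: diag(J_uu, J_vv). Second derivatives: J_uu(1)=-36, J_uu(4)=36; J_vv(0)=-18, J_vv(3)=18.
Local minima occur where both diagonal entries positive: (4, 3). Count: 1.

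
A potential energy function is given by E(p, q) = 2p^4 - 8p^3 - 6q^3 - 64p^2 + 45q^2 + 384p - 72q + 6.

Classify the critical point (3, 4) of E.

The mixed partial ∂²E/∂p∂q is 0, so the Hessian at any point is diag(E_pp, E_qq) = diag(8(3p^2 - 6p - 16), 18(-2q + 5)).
At (3, 4): H = diag(-56, -54).
Both eigenvalues are negative, so H is negative definite: a local maximum.

local maximum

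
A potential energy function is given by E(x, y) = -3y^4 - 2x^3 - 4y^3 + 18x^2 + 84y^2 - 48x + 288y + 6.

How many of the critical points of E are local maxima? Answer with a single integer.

E separates as a function of x plus a function of y, so ∇E=0 decouples.
∂E/∂x = -6(x - 4)(x - 2) = 0 at x ∈ {2, 4}; ∂E/∂y = -12(y - 4)(y + 2)(y + 3) = 0 at y ∈ {-3, -2, 4}.
The Hessian is diagonal: diag(E_xx, E_yy). Second derivatives: E_xx(2)=12, E_xx(4)=-12; E_yy(-3)=-84, E_yy(-2)=72, E_yy(4)=-504.
Local maxima occur where both diagonal entries negative: (4, -3), (4, 4). Count: 2.

2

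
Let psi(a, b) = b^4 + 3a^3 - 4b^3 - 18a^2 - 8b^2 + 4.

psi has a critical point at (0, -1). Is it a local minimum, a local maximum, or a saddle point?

saddle point

The mixed partial ∂²psi/∂a∂b is 0, so the Hessian at any point is diag(psi_aa, psi_bb) = diag(18(a - 2), 4(3b^2 - 6b - 4)).
At (0, -1): H = diag(-36, 20).
The eigenvalues have opposite signs, so H is indefinite: a saddle point.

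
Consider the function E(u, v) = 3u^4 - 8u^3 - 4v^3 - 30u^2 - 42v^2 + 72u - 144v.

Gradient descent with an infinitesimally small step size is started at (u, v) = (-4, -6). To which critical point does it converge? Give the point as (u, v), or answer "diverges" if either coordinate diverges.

E is separable, so gradient descent decouples: u follows -∂E/∂u, v follows -∂E/∂v.
∂E/∂u = 12(u - 3)(u - 1)(u + 2); at u=-4 this is -840, so u increases.
∂E/∂v = -12(v + 3)(v + 4); at v=-6 this is -72, so v increases.
u converges to its nearest critical value -2 (a local min of the u-part); v converges to -4. The iterate converges to (-2, -4).

(-2, -4)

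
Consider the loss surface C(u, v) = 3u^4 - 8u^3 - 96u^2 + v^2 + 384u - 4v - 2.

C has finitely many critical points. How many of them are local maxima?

0

C separates as a function of u plus a function of v, so ∇C=0 decouples.
∂C/∂u = 12(u - 4)(u - 2)(u + 4) = 0 at u ∈ {-4, 2, 4}; ∂C/∂v = 2(v - 2) = 0 at v ∈ {2}.
The Hessian is diagonal: diag(C_uu, C_vv). Second derivatives: C_uu(-4)=576, C_uu(2)=-144, C_uu(4)=192; C_vv(2)=2.
Local maxima occur where both diagonal entries negative: none. Count: 0.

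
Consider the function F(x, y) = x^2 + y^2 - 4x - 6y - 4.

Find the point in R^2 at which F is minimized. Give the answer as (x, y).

(2, 3)

F(x,y) separates as P(x) + Q(y) − 4, so its minimum is min P + min Q − 4.
P'(x) = 2x - 4 vanishes at x ∈ {2}; Q'(y) = 2y - 6 vanishes at y ∈ {3}.
Local minima of P (where P''>0): P(2)=-4. Local minima of Q: Q(3)=-9.
So the global minimum of F is P(2) + Q(3) − 4 = -4 − 9 − 4 = -17, attained at (2, 3).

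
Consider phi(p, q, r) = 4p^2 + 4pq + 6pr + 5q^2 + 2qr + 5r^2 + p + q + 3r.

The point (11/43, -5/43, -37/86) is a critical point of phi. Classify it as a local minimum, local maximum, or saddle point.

local minimum

The Hessian is constant: H = [[8, 4, 6], [4, 10, 2], [6, 2, 10]].
Leading principal minors: Δ₁ = 8, Δ₂ = 64, Δ₃ = 344.
All leading minors are positive, so H is positive definite: a local minimum.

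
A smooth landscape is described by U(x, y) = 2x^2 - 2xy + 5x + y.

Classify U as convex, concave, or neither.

neither

U is quadratic, so its Hessian is the constant matrix H = [[4, -2], [-2, 0]].
det(H) = -4, tr(H) = 4.
det(H) < 0, so H is indefinite: neither convex nor concave.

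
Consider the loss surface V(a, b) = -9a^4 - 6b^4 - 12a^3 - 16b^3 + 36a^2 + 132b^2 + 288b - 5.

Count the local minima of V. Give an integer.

V separates as a function of a plus a function of b, so ∇V=0 decouples.
∂V/∂a = -36a(a - 1)(a + 2) = 0 at a ∈ {-2, 0, 1}; ∂V/∂b = -24(b - 3)(b + 1)(b + 4) = 0 at b ∈ {-4, -1, 3}.
The Hessian is diagonal: diag(V_aa, V_bb). Second derivatives: V_aa(-2)=-216, V_aa(0)=72, V_aa(1)=-108; V_bb(-4)=-504, V_bb(-1)=288, V_bb(3)=-672.
Local minima occur where both diagonal entries positive: (0, -1). Count: 1.

1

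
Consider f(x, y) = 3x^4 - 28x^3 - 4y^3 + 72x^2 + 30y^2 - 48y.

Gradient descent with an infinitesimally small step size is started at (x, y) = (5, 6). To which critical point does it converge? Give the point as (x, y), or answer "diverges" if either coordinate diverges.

f is separable, so gradient descent decouples: x follows -∂f/∂x, y follows -∂f/∂y.
∂f/∂x = 12x(x - 4)(x - 3); at x=5 this is 120, so x decreases.
∂f/∂y = -12(y - 4)(y - 1); at y=6 this is -120, so y increases.
The y-coordinate has no critical point in that direction and runs off to infinity.

diverges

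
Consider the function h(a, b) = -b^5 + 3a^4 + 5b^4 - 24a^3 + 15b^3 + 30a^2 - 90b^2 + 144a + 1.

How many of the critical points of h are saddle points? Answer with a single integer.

6

h separates as a function of a plus a function of b, so ∇h=0 decouples.
∂h/∂a = 12(a - 4)(a - 3)(a + 1) = 0 at a ∈ {-1, 3, 4}; ∂h/∂b = -5b(b - 4)(b - 3)(b + 3) = 0 at b ∈ {-3, 0, 3, 4}.
The Hessian is diagonal: diag(h_aa, h_bb). Second derivatives: h_aa(-1)=240, h_aa(3)=-48, h_aa(4)=60; h_bb(-3)=630, h_bb(0)=-180, h_bb(3)=90, h_bb(4)=-140.
Saddle points occur where the two diagonal entries have opposite signs: (-1, 0), (-1, 4), (3, -3), (3, 3), (4, 0), (4, 4). Count: 6.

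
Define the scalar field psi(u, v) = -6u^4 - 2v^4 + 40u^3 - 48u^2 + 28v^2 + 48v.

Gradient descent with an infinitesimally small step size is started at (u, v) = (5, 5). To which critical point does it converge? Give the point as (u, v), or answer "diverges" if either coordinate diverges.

psi is separable, so gradient descent decouples: u follows -∂psi/∂u, v follows -∂psi/∂v.
∂psi/∂u = -24u(u - 4)(u - 1); at u=5 this is -480, so u increases.
∂psi/∂v = -8(v - 3)(v + 1)(v + 2); at v=5 this is -672, so v increases.
The u-coordinate has no critical point in that direction and runs off to infinity.

diverges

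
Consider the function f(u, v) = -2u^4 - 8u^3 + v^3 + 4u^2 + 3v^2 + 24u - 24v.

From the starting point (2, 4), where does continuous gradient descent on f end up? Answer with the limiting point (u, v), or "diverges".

f is separable, so gradient descent decouples: u follows -∂f/∂u, v follows -∂f/∂v.
∂f/∂u = -8(u - 1)(u + 1)(u + 3); at u=2 this is -120, so u increases.
∂f/∂v = 3(v - 2)(v + 4); at v=4 this is 48, so v decreases.
The u-coordinate has no critical point in that direction and runs off to infinity.

diverges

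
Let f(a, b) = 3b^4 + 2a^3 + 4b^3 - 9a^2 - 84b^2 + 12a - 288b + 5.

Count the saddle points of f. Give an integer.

f separates as a function of a plus a function of b, so ∇f=0 decouples.
∂f/∂a = 6(a - 2)(a - 1) = 0 at a ∈ {1, 2}; ∂f/∂b = 12(b - 4)(b + 2)(b + 3) = 0 at b ∈ {-3, -2, 4}.
The Hessian is diagonal: diag(f_aa, f_bb). Second derivatives: f_aa(1)=-6, f_aa(2)=6; f_bb(-3)=84, f_bb(-2)=-72, f_bb(4)=504.
Saddle points occur where the two diagonal entries have opposite signs: (1, -3), (1, 4), (2, -2). Count: 3.

3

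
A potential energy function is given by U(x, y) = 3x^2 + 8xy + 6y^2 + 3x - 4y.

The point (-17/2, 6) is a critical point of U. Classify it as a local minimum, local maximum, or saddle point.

The Hessian of U is constant: H = [[6, 8], [8, 12]].
det(H) = 6·12 − 8² = 8.
det(H) > 0 and tr(H) = 18 > 0, so H is positive definite and the point is a local minimum.

local minimum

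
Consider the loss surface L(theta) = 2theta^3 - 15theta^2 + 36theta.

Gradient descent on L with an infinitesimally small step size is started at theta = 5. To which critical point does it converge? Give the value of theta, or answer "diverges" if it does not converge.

L'(theta) = 6(theta - 3)(theta - 2), so L'(5) = 36.
Gradient descent moves in the -L' direction, i.e. theta is decreasing.
The nearest critical point in that direction is theta = 3, where L'' = 6 > 0 (a local minimum). The iterate converges there.

3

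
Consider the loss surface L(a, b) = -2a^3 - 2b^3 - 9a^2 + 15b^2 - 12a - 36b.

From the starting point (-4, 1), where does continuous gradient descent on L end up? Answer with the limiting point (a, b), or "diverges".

L is separable, so gradient descent decouples: a follows -∂L/∂a, b follows -∂L/∂b.
∂L/∂a = -6(a + 1)(a + 2); at a=-4 this is -36, so a increases.
∂L/∂b = -6(b - 3)(b - 2); at b=1 this is -12, so b increases.
a converges to its nearest critical value -2 (a local min of the a-part); b converges to 2. The iterate converges to (-2, 2).

(-2, 2)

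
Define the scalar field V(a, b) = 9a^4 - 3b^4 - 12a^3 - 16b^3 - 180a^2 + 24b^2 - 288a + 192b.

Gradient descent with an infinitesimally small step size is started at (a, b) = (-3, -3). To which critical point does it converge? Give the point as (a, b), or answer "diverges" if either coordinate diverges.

(-2, -2)

V is separable, so gradient descent decouples: a follows -∂V/∂a, b follows -∂V/∂b.
∂V/∂a = 36(a - 4)(a + 1)(a + 2); at a=-3 this is -504, so a increases.
∂V/∂b = -12(b - 2)(b + 2)(b + 4); at b=-3 this is -60, so b increases.
a converges to its nearest critical value -2 (a local min of the a-part); b converges to -2. The iterate converges to (-2, -2).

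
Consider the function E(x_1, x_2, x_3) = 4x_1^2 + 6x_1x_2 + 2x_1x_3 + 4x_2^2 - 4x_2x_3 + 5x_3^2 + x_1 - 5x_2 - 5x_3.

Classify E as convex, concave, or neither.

convex

E is quadratic, so its Hessian is the constant matrix H = [[8, 6, 2], [6, 8, -4], [2, -4, 10]].
Leading principal minors: 8, 28, 24.
All positive ⇒ H ≻ 0 ⇒ convex.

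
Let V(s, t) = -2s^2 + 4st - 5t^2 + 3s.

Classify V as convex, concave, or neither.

V is quadratic, so its Hessian is the constant matrix H = [[-4, 4], [4, -10]].
det(H) = 24, tr(H) = -14.
det(H) > 0 and tr(H) < 0, so H is negative definite everywhere: concave.

concave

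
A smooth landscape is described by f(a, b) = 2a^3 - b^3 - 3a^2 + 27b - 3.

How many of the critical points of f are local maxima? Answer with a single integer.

1

f separates as a function of a plus a function of b, so ∇f=0 decouples.
∂f/∂a = 6a(a - 1) = 0 at a ∈ {0, 1}; ∂f/∂b = -3(b - 3)(b + 3) = 0 at b ∈ {-3, 3}.
The Hessian is diagonal: diag(f_aa, f_bb). Second derivatives: f_aa(0)=-6, f_aa(1)=6; f_bb(-3)=18, f_bb(3)=-18.
Local maxima occur where both diagonal entries negative: (0, 3). Count: 1.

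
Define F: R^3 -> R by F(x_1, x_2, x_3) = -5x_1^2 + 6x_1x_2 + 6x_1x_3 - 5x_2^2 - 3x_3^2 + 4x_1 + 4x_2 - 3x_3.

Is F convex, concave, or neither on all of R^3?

F is quadratic, so its Hessian is the constant matrix H = [[-10, 6, 6], [6, -10, 0], [6, 0, -6]].
Leading principal minors: -10, 64, -24.
Signs alternate −, +, − ⇒ H ≺ 0 ⇒ concave.

concave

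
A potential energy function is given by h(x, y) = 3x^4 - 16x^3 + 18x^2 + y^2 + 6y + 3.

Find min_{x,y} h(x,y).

-33

h(x,y) separates as P(x) + Q(y) + 3, so its minimum is min P + min Q + 3.
P'(x) = 12x(x - 3)(x - 1) vanishes at x ∈ {0, 1, 3}; Q'(y) = 2y + 6 vanishes at y ∈ {-3}.
Local minima of P (where P''>0): P(0)=0, P(3)=-27. Local minima of Q: Q(-3)=-9.
So the global minimum of h is P(3) + Q(-3) + 3 = -27 − 9 + 3 = -33, attained at (3, -3).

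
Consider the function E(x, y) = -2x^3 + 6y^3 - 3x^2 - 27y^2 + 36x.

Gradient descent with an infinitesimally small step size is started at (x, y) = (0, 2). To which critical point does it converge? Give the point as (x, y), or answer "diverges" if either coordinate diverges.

E is separable, so gradient descent decouples: x follows -∂E/∂x, y follows -∂E/∂y.
∂E/∂x = -6(x - 2)(x + 3); at x=0 this is 36, so x decreases.
∂E/∂y = 18y(y - 3); at y=2 this is -36, so y increases.
x converges to its nearest critical value -3 (a local min of the x-part); y converges to 3. The iterate converges to (-3, 3).

(-3, 3)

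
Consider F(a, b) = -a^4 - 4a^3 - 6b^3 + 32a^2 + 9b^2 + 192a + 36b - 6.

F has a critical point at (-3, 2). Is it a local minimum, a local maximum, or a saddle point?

The mixed partial ∂²F/∂a∂b is 0, so the Hessian at any point is diag(F_aa, F_bb) = diag(4(-3a^2 - 6a + 16), 18(-2b + 1)).
At (-3, 2): H = diag(28, -54).
The eigenvalues have opposite signs, so H is indefinite: a saddle point.

saddle point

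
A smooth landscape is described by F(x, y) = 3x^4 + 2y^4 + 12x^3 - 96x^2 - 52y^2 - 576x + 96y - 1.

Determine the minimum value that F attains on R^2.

-3009

F(x,y) separates as P(x) + Q(y) − 1, so its minimum is min P + min Q − 1.
P'(x) = 12(x - 4)(x + 3)(x + 4) vanishes at x ∈ {-4, -3, 4}; Q'(y) = 8(y - 3)(y - 1)(y + 4) vanishes at y ∈ {-4, 1, 3}.
Local minima of P (where P''>0): P(-4)=768, P(4)=-2304. Local minima of Q: Q(-4)=-704, Q(3)=-18.
So the global minimum of F is P(4) + Q(-4) − 1 = -2304 − 704 − 1 = -3009, attained at (4, -4).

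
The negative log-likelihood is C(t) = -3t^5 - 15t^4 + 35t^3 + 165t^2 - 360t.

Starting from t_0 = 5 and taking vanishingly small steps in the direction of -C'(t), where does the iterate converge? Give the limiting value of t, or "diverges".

C'(t) = -15(t - 2)(t - 1)(t + 3)(t + 4), so C'(5) = -12960.
Gradient descent moves in the -C' direction, i.e. t is increasing.
There is no critical point above t=5, and C' keeps the same sign, so the iterate runs off to +∞.

diverges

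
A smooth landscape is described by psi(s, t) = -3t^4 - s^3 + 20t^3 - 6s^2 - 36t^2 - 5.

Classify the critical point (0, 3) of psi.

local maximum

The mixed partial ∂²psi/∂s∂t is 0, so the Hessian at any point is diag(psi_ss, psi_tt) = diag(-6(s + 2), 12(-3t^2 + 10t - 6)).
At (0, 3): H = diag(-12, -36).
Both eigenvalues are negative, so H is negative definite: a local maximum.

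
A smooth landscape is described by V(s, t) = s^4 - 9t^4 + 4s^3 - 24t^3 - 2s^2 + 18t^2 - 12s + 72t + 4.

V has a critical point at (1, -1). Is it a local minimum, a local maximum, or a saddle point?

The mixed partial ∂²V/∂s∂t is 0, so the Hessian at any point is diag(V_ss, V_tt) = diag(4(3s^2 + 6s - 1), 36(-3t^2 - 4t + 1)).
At (1, -1): H = diag(32, 72).
Both eigenvalues are positive, so H is positive definite: a local minimum.

local minimum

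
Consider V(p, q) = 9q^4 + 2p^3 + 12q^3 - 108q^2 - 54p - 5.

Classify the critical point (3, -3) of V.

local minimum

The mixed partial ∂²V/∂p∂q is 0, so the Hessian at any point is diag(V_pp, V_qq) = diag(12p, 36(3q^2 + 2q - 6)).
At (3, -3): H = diag(36, 540).
Both eigenvalues are positive, so H is positive definite: a local minimum.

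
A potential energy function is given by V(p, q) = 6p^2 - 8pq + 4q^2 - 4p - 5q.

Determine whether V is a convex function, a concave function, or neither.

V is quadratic, so its Hessian is the constant matrix H = [[12, -8], [-8, 8]].
det(H) = 32, tr(H) = 20.
det(H) > 0 and tr(H) > 0, so H is positive definite everywhere: convex.

convex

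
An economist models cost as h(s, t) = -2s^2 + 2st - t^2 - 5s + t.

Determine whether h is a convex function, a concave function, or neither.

concave

h is quadratic, so its Hessian is the constant matrix H = [[-4, 2], [2, -2]].
det(H) = 4, tr(H) = -6.
det(H) > 0 and tr(H) < 0, so H is negative definite everywhere: concave.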